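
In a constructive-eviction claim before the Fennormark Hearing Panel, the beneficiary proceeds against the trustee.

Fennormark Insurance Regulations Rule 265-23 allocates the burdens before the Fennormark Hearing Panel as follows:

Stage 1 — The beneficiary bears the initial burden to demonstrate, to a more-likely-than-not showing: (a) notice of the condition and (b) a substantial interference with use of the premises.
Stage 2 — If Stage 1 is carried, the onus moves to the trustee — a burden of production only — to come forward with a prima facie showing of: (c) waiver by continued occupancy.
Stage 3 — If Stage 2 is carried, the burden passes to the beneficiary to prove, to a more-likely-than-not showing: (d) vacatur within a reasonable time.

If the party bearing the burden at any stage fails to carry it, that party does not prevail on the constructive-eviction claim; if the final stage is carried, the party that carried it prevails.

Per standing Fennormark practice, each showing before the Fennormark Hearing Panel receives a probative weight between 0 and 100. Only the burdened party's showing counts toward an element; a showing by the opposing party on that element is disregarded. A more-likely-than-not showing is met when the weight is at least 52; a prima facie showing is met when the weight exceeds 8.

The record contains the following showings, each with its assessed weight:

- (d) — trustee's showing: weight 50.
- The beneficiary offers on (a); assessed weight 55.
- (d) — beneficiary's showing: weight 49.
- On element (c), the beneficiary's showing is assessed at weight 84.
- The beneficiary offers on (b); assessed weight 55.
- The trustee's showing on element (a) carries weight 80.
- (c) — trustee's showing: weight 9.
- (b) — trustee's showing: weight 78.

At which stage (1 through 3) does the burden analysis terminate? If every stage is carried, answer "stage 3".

Stage 1 — burden on beneficiary; standard: a more-likely-than-not showing (weight is at least 52).
    (a): 55 (trustee's 80 disregarded) ≥ 52 [met]
    (b): 55 (trustee's 78 disregarded) ≥ 52 [met]
  Stage 1 is satisfied; the onus moves to the trustee.
Stage 2 — burden on trustee; standard: a prima facie showing (weight exceeds 8).
    (c): 9 (beneficiary's 84 disregarded) > 8 [met]
  Stage 2 carried; the burden shifts to the beneficiary.
Stage 3 — burden on beneficiary; standard: a more-likely-than-not showing (weight is at least 52).
    (d): 49 (trustee's 50 disregarded) < 52 [not met]
  The beneficiary does not carry Stage 3.
The trustee prevails.

stage 3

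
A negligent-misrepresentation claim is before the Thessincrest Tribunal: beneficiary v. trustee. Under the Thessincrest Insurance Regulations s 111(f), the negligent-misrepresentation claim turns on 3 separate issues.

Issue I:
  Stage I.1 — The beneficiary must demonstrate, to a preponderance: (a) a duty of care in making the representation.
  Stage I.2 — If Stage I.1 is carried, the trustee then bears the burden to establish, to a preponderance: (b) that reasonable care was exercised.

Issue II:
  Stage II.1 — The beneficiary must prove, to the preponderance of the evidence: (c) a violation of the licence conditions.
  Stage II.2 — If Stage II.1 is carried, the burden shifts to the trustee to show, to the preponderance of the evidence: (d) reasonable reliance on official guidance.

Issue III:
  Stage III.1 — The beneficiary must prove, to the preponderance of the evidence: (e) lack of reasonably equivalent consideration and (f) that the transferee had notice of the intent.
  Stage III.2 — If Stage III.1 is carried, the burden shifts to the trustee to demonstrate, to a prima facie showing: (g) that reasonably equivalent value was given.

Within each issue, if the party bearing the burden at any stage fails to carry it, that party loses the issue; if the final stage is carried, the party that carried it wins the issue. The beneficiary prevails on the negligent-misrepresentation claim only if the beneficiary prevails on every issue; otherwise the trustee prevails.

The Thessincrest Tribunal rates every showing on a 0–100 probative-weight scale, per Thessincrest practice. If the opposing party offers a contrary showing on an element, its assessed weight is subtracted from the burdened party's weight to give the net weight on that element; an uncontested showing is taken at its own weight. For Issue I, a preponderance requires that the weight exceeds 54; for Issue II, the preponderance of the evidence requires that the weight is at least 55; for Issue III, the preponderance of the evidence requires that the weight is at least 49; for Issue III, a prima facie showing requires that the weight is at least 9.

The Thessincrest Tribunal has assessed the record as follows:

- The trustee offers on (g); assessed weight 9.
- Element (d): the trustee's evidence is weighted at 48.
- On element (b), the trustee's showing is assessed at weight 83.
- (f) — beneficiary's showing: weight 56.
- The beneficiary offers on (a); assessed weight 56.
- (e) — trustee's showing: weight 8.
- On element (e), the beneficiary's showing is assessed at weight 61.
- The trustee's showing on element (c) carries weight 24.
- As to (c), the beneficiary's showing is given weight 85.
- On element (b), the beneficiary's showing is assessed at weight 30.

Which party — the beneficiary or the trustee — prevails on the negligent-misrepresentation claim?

trustee

— Issue I —
At Stage I.1 the beneficiary must meet a preponderance (weight exceeds 54): on (a) the weight is 56, which does exceed 54, so (a) meets the standard.
  Stage I.1 is satisfied; the onus moves to the trustee.
At Stage I.2 the trustee must meet a preponderance (weight exceeds 54): on (b) the weight is 83 less the opposing 30 gives net 53, which does not exceed 54, so (b) does not meet the standard.
  Stage I.2 not carried; the trustee fails its burden.
So the beneficiary prevails on this issue.
— Issue II —
Stage II.1 (beneficiary, the preponderance of the evidence, weight is at least 55): (c) net 85−24=61 ≥ 55 — meets.
  The beneficiary carries Stage II.1; the trustee now bears the burden.
Stage II.2 (trustee, the preponderance of the evidence, weight is at least 55): (d) 48 < 55 — fails.
  Not every element is met, so the trustee fails to carry Stage II.2.
The beneficiary prevails on this issue.
— Issue III —
Stage III.1 — burden on beneficiary; standard: the preponderance of the evidence (weight is at least 49).
    (e): 61 − 8 = 53 ≥ 49 [met]
    (f): 56 ≥ 49 [met]
  The beneficiary carries Stage III.1; the trustee now bears the burden.
Stage III.2 — burden on trustee; standard: a prima facie showing (weight is at least 9).
    (g): 9 ≥ 9 [met]
  All elements met at the final stage.
Every stage carried; the trustee prevails on this issue.
Per-issue: Issue I → beneficiary; Issue II → beneficiary; Issue III → trustee. The beneficiary must prevail on every issue; overall, the trustee prevails.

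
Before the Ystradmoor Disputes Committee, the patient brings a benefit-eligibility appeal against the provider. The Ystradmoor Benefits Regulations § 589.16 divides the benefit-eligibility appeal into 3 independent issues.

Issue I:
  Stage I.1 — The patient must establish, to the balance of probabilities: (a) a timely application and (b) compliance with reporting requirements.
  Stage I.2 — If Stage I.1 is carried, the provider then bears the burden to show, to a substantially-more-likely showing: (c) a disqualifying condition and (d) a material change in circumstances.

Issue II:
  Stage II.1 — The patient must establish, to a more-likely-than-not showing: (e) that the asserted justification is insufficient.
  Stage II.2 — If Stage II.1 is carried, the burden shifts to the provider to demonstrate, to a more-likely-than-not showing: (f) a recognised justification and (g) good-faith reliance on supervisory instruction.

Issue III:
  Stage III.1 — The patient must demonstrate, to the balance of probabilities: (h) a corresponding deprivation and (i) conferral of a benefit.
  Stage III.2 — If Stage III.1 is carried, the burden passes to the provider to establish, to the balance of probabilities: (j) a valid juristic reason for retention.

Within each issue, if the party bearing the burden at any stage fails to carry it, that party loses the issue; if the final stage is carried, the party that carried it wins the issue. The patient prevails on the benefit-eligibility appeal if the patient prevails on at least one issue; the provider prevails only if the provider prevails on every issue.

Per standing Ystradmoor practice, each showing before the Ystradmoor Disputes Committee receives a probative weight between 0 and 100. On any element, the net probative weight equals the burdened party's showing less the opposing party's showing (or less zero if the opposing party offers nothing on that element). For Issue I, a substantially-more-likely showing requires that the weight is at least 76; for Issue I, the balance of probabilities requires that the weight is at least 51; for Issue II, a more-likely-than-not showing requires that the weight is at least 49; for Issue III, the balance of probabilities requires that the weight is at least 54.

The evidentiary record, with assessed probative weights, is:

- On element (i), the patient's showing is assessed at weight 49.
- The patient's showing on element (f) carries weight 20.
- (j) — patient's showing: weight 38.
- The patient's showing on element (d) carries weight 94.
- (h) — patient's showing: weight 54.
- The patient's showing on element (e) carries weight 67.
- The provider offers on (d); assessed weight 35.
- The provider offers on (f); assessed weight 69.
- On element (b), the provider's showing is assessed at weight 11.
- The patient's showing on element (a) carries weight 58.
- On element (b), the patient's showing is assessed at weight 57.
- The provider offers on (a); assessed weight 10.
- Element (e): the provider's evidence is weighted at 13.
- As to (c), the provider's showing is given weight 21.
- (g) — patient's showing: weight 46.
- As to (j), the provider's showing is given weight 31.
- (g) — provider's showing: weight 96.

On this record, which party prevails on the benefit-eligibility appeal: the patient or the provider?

provider

— Issue I —
Stage I.1 — burden on patient; standard: the balance of probabilities (weight is at least 51).
    (a): 58 − 10 = 48 < 51 [not met]
    (b): 57 − 11 = 46 < 51 [not met]
  Not every element is met, so the patient fails to carry Stage I.1.
The analysis ends at Stage I.1; the provider prevails on this issue.
— Issue II —
Stage II.1 (patient, a more-likely-than-not showing, weight is at least 49): (e) net 67−13=54 ≥ 49 — meets.
  Stage II.1 is satisfied; the onus moves to the provider.
Stage II.2 (provider, a more-likely-than-not showing, weight is at least 49): (f) net 69−20=49 ≥ 49 — meets; (g) net 96−46=50 ≥ 49 — meets.
  Stage II.2 carried; the final stage is satisfied.
With every stage satisfied, the provider prevails on this issue.
— Issue III —
Stage III.1 (patient, the balance of probabilities, weight is at least 54): (h) 54 ≥ 54 — meets; (i) 49 < 54 — fails.
  The patient does not carry Stage III.1.
The provider prevails on this issue.
Per-issue: Issue I → provider; Issue II → provider; Issue III → provider. The patient must prevail on at least one issue; overall, the provider prevails.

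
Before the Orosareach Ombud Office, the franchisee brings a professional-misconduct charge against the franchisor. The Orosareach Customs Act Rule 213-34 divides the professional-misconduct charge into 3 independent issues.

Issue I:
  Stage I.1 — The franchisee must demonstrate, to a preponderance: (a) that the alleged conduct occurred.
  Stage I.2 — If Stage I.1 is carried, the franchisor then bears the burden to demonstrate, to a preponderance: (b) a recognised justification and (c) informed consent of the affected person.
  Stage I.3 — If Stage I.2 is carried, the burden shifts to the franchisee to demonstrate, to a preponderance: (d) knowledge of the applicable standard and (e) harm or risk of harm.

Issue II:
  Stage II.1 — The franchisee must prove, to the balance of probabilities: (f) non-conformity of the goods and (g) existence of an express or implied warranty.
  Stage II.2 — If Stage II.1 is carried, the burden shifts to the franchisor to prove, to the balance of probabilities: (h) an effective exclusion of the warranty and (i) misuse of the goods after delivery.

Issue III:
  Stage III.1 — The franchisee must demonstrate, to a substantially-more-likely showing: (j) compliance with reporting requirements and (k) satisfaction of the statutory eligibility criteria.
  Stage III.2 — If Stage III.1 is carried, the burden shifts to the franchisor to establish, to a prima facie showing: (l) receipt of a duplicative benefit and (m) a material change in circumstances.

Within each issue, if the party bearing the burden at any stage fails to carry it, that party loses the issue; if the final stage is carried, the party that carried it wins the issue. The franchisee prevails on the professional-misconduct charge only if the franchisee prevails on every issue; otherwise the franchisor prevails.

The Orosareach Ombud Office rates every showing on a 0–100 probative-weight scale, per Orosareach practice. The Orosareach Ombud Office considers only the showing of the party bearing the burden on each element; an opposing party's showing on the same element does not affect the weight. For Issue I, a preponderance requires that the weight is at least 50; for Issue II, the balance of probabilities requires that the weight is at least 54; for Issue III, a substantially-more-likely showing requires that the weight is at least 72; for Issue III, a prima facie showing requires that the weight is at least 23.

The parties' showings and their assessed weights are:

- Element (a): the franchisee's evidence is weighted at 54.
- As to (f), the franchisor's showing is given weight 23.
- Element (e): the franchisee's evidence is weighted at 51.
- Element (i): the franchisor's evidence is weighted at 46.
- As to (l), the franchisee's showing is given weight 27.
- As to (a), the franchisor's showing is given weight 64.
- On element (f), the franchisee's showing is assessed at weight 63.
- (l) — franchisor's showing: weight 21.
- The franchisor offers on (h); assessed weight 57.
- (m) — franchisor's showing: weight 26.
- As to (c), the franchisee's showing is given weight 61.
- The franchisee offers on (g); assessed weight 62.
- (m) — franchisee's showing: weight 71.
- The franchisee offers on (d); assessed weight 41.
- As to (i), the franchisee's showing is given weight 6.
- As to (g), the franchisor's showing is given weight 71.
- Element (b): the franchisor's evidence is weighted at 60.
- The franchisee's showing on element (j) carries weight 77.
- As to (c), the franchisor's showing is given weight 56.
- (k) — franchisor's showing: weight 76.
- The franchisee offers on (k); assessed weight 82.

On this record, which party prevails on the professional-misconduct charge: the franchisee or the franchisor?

franchisor

— Issue I —
Stage I.1 — burden on franchisee; standard: a preponderance (weight is at least 50).
    (a): 54 (franchisor's 64 disregarded) ≥ 50 [met]
  All elements met. The burden passes to the franchisor.
Stage I.2 — burden on franchisor; standard: a preponderance (weight is at least 50).
    (b): 60 ≥ 50 [met]
    (c): 56 (franchisee's 61 disregarded) ≥ 50 [met]
  All elements met. The burden passes to the franchisee.
Stage I.3 — burden on franchisee; standard: a preponderance (weight is at least 50).
    (d): 41 < 50 [not met]
    (e): 51 ≥ 50 [met]
  The franchisee does not carry Stage I.3.
The franchisor prevails on this issue.
— Issue II —
Stage II.1 (franchisee, the balance of probabilities, weight is at least 54): (f) 63 (franchisor's 23 disregarded) ≥ 54 — meets; (g) 62 (franchisor's 71 disregarded) ≥ 54 — meets.
  Stage II.1 carried; the burden shifts to the franchisor.
Stage II.2 (franchisor, the balance of probabilities, weight is at least 54): (h) 57 ≥ 54 — meets; (i) 46 (franchisee's 6 disregarded) < 54 — fails.
  The franchisor does not carry Stage II.2.
So the franchisee prevails on this issue.
— Issue III —
At Stage III.1 the franchisee must meet a substantially-more-likely showing (weight is at least 72): on (j) the weight is 77, which does reach 72, so (j) meets the standard; on (k) the weight is 82 (the franchisor's 76 is given no effect), ≥ 72, so (k) meets the standard.
  Stage III.1 is satisfied; the onus moves to the franchisor.
At Stage III.2 the franchisor must meet a prima facie showing (weight is at least 23): on (l) the weight is 21 (the franchisee's 27 is given no effect), < 23, so (l) does not meet the standard; on (m) the weight is 26 (the franchisee's 71 is given no effect), ≥ 23, so (m) meets the standard.
  The franchisor does not carry Stage III.2.
The analysis ends at Stage III.2; the franchisee prevails on this issue.
Per-issue: Issue I → franchisor; Issue II → franchisee; Issue III → franchisee. The franchisee must prevail on every issue; overall, the franchisor prevails.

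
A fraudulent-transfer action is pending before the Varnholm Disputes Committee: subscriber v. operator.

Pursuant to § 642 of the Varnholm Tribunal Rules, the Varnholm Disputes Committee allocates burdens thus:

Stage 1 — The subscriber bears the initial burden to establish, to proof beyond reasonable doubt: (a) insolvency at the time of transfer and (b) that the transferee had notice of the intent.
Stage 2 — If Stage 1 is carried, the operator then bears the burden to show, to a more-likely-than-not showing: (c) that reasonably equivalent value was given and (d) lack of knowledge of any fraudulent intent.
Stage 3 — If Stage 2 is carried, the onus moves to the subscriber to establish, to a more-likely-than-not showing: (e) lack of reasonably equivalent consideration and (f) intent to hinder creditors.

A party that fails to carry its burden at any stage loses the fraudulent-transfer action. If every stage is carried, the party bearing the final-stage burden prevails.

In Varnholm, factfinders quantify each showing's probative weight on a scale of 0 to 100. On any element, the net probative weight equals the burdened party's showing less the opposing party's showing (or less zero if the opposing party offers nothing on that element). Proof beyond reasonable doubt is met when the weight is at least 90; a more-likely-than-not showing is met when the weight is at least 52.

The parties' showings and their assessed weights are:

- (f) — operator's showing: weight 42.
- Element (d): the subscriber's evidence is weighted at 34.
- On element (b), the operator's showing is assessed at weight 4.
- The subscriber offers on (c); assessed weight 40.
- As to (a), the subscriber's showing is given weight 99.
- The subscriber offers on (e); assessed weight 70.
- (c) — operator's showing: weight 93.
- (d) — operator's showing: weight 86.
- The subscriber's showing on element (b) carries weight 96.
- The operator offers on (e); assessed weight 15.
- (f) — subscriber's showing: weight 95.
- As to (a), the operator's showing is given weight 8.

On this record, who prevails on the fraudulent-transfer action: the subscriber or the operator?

Stage 1 — burden on subscriber; standard: proof beyond reasonable doubt (weight is at least 90).
    (a): 99 − 8 = 91 ≥ 90 [met]
    (b): 96 − 4 = 92 ≥ 90 [met]
  The subscriber carries Stage 1; the operator now bears the burden.
Stage 2 — burden on operator; standard: a more-likely-than-not showing (weight is at least 52).
    (c): 93 − 40 = 53 ≥ 52 [met]
    (d): 86 − 34 = 52 ≥ 52 [met]
  The operator carries Stage 2; the subscriber now bears the burden.
Stage 3 — burden on subscriber; standard: a more-likely-than-not showing (weight is at least 52).
    (e): 70 − 15 = 55 ≥ 52 [met]
    (f): 95 − 42 = 53 ≥ 52 [met]
  The subscriber carries the last stage.
With every stage satisfied, the subscriber prevails.

subscriber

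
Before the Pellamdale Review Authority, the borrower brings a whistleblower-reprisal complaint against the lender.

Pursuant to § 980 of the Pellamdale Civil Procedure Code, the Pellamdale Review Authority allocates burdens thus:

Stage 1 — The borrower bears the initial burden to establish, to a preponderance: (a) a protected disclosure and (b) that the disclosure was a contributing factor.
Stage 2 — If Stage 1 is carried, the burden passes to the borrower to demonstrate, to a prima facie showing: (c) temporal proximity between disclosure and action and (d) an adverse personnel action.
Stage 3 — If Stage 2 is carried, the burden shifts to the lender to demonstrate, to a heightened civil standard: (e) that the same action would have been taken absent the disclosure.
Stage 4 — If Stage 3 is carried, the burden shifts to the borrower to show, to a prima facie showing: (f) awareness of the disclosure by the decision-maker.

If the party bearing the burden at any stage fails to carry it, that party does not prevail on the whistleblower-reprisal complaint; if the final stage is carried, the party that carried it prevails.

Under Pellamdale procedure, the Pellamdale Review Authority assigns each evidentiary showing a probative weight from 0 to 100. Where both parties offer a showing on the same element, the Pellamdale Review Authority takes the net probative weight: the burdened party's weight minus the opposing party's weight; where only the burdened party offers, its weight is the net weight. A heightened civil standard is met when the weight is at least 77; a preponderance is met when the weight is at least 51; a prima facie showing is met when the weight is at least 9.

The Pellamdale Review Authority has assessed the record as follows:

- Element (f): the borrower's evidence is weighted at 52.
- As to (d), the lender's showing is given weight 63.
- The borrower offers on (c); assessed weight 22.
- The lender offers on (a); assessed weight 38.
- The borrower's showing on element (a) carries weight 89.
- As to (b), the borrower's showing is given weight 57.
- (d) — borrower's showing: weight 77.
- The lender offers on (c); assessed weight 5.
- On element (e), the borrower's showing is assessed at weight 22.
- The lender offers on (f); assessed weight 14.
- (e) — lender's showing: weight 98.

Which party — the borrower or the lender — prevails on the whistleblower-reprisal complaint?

Stage 1 (borrower, a preponderance, weight is at least 51): (a) net 89−38=51 ≥ 51 — meets; (b) 57 ≥ 51 — meets.
  Stage 1 carried; the burden remains with the borrower.
Stage 2 (borrower, a prima facie showing, weight is at least 9): (c) net 22−5=17 ≥ 9 — meets; (d) net 77−63=14 ≥ 9 — meets.
  All elements met. The burden passes to the lender.
Stage 3 (lender, a heightened civil standard, weight is at least 77): (e) net 98−22=76 < 77 — fails.
  Stage 3 not carried; the lender fails its burden.
So the borrower prevails.

borrower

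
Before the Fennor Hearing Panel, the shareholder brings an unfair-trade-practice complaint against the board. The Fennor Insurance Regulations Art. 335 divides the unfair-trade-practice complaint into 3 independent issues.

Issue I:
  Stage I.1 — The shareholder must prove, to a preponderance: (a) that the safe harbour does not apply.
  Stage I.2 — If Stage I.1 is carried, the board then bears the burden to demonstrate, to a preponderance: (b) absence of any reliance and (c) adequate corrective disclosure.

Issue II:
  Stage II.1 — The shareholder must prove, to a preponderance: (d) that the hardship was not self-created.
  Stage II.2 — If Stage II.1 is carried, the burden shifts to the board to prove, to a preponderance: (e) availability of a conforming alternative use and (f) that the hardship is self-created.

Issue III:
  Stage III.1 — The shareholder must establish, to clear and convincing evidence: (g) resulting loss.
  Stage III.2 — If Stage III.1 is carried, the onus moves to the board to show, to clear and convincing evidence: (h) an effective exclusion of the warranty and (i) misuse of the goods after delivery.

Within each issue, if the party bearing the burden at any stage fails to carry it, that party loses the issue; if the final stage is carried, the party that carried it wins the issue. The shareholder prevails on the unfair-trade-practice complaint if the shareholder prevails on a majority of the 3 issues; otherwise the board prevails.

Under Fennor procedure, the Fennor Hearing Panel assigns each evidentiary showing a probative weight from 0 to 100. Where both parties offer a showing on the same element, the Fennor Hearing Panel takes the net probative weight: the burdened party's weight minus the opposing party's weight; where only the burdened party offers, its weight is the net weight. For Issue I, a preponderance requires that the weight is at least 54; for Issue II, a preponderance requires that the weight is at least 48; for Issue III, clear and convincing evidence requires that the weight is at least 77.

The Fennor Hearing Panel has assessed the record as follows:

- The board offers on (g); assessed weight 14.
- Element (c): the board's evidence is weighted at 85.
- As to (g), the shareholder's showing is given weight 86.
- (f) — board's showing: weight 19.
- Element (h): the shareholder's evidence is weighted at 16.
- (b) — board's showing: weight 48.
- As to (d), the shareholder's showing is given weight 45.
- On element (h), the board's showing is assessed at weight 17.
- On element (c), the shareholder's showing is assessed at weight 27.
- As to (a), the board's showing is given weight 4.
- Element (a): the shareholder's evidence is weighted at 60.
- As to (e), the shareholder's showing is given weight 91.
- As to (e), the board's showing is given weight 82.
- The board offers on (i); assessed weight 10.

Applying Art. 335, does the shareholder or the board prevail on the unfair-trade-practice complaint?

board

— Issue I —
Stage I.1 (shareholder, a preponderance, weight is at least 54): (a) net 60−4=56 ≥ 54 — meets.
  Stage I.1 carried; the burden shifts to the board.
Stage I.2 (board, a preponderance, weight is at least 54): (b) 48 < 54 — fails; (c) net 85−27=58 ≥ 54 — meets.
  The board does not carry Stage I.2.
The shareholder prevails on this issue.
— Issue II —
Stage II.1 (shareholder, a preponderance, weight is at least 48): (d) 45 < 48 — fails.
  Not every element is met, so the shareholder fails to carry Stage II.1.
So the board prevails on this issue.
— Issue III —
Stage III.1 — burden on shareholder; standard: clear and convincing evidence (weight is at least 77).
    (g): 86 − 14 = 72 < 77 [not met]
  The shareholder does not carry Stage III.1.
The board prevails on this issue.
Per-issue: Issue I → shareholder; Issue II → board; Issue III → board. The shareholder must prevail on a majority of issues; overall, the board prevails.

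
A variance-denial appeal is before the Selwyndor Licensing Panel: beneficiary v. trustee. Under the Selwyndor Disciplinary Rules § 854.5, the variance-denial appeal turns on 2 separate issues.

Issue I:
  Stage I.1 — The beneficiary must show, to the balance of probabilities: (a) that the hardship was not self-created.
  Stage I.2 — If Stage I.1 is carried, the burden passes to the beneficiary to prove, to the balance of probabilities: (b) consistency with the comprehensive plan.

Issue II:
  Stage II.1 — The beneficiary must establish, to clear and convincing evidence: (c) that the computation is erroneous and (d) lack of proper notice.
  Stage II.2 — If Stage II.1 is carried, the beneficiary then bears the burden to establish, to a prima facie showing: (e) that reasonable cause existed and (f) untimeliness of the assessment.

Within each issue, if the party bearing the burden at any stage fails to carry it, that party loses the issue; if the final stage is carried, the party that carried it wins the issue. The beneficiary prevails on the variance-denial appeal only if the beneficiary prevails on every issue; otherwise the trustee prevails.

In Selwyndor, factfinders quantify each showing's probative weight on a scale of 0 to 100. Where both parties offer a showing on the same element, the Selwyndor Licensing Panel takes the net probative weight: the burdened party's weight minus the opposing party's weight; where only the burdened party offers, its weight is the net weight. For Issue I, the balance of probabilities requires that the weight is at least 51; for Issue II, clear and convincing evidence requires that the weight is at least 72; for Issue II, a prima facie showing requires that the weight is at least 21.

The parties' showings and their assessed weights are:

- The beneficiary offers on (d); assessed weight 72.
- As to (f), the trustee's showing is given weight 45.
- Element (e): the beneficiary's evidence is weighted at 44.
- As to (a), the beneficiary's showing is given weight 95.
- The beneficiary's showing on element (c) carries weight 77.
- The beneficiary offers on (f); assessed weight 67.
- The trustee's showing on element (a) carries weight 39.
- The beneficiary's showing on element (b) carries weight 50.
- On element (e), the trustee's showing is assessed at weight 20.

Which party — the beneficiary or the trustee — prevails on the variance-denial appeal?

trustee

— Issue I —
Stage I.1 (beneficiary, the balance of probabilities, weight is at least 51): (a) net 95−39=56 ≥ 51 — meets.
  All elements met. The beneficiary retains the burden for Stage I.2.
Stage I.2 (beneficiary, the balance of probabilities, weight is at least 51): (b) 50 < 51 — fails.
  The beneficiary does not carry Stage I.2.
The trustee prevails on this issue.
— Issue II —
Stage II.1 (beneficiary, clear and convincing evidence, weight is at least 72): (c) 77 ≥ 72 — meets; (d) 72 ≥ 72 — meets.
  Stage II.1 carried; the burden remains with the beneficiary.
Stage II.2 (beneficiary, a prima facie showing, weight is at least 21): (e) net 44−20=24 ≥ 21 — meets; (f) net 67−45=22 ≥ 21 — meets.
  The beneficiary carries the last stage.
Every stage carried; the beneficiary prevails on this issue.
Per-issue: Issue I → trustee; Issue II → beneficiary. The beneficiary must prevail on every issue; overall, the trustee prevails.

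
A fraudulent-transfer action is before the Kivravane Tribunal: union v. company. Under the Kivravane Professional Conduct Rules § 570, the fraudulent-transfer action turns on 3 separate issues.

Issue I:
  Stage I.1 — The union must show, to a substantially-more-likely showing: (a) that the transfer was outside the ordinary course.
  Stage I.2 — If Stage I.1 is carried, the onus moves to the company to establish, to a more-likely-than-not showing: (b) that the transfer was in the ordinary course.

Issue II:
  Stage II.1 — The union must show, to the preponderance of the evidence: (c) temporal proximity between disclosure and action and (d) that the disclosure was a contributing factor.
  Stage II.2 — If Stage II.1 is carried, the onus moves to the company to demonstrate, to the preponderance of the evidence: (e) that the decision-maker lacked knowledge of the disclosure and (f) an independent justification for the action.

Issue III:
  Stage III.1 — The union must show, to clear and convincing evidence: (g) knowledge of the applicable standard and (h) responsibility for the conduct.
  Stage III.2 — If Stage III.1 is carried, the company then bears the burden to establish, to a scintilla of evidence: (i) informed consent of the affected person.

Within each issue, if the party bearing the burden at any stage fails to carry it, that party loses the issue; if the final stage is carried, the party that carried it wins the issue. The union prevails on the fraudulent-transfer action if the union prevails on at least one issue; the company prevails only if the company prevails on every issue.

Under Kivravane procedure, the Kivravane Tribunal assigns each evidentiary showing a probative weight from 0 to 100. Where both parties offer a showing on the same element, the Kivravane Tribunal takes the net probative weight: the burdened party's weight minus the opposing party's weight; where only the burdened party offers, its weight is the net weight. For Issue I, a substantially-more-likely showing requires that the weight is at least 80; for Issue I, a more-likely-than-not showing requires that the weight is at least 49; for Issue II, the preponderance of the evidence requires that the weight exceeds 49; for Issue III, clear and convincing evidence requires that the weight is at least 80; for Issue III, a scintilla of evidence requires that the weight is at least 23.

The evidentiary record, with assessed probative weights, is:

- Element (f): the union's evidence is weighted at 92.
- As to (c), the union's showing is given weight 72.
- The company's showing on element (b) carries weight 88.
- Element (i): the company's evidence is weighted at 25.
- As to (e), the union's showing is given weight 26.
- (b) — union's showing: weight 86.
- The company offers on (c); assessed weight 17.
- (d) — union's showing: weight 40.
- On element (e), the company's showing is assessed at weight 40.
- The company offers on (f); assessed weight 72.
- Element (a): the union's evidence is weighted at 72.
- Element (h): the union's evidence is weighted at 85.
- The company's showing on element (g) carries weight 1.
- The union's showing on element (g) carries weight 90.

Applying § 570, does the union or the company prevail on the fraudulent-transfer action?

— Issue I —
At Stage I.1 the union must meet a substantially-more-likely showing (weight is at least 80): on (a) the weight is 72, which does not reach 80, so (a) does not meet the standard.
  Stage I.1 not carried; the union fails its burden.
So the company prevails on this issue.
— Issue II —
Stage II.1 — burden on union; standard: the preponderance of the evidence (weight exceeds 49).
    (c): 72 − 17 = 55 > 49 [met]
    (d): 40 ≤ 49 [not met]
  Not every element is met, so the union fails to carry Stage II.1.
So the company prevails on this issue.
— Issue III —
Stage III.1 — burden on union; standard: clear and convincing evidence (weight is at least 80).
    (g): 90 − 1 = 89 ≥ 80 [met]
    (h): 85 ≥ 80 [met]
  The union carries Stage III.1; the company now bears the burden.
Stage III.2 — burden on company; standard: a scintilla of evidence (weight is at least 23).
    (i): 25 ≥ 23 [met]
  All elements met at the final stage.
All stages carried — the company prevails on this issue.
Per-issue: Issue I → company; Issue II → company; Issue III → company. The union must prevail on at least one issue; overall, the company prevails.

company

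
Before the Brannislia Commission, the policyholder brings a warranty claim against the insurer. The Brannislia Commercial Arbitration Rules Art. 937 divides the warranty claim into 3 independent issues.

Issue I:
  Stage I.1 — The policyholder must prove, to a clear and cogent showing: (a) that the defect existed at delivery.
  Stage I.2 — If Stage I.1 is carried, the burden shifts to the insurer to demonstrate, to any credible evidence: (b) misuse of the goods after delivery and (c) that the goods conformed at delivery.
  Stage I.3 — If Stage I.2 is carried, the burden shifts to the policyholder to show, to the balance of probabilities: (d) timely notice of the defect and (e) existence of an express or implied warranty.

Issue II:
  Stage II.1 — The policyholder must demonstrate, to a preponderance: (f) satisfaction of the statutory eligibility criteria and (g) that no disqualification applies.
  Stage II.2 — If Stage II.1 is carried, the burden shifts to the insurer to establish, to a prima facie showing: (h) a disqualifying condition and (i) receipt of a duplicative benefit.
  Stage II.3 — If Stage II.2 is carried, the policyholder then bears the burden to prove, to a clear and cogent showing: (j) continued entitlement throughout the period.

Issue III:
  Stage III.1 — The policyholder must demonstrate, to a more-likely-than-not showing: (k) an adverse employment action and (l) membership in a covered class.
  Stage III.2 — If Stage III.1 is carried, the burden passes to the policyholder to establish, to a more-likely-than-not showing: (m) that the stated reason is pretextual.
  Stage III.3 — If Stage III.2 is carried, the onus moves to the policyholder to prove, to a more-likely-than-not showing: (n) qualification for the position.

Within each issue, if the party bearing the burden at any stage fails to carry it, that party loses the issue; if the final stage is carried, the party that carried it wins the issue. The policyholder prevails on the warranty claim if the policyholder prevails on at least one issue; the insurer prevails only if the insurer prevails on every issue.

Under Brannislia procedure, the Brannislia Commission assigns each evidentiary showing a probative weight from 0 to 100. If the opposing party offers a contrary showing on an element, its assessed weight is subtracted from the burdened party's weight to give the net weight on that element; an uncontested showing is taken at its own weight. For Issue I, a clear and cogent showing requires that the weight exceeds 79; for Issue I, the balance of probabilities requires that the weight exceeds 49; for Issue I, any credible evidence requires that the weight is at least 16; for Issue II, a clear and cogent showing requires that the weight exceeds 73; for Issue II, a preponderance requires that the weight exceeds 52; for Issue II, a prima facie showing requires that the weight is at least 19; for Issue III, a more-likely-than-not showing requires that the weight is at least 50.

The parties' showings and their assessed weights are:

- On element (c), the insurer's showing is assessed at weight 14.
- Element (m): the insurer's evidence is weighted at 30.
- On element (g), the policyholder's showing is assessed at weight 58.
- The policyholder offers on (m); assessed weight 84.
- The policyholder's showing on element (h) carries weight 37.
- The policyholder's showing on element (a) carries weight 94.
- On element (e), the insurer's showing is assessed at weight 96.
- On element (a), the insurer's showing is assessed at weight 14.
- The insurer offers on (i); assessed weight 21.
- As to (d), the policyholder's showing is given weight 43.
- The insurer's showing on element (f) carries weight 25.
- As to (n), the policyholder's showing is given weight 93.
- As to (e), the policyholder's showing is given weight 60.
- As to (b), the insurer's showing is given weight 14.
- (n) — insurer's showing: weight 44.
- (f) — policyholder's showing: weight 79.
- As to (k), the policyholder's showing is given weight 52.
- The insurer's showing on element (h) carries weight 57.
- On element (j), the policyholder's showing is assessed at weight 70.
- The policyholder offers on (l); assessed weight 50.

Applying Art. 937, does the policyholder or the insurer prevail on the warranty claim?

— Issue I —
Stage I.1 (policyholder, a clear and cogent showing, weight exceeds 79): (a) net 94−14=80 > 79 — meets.
  The policyholder carries Stage I.1; the insurer now bears the burden.
Stage I.2 (insurer, any credible evidence, weight is at least 16): (b) 14 < 16 — fails; (c) 14 < 16 — fails.
  Stage I.2 not carried; the insurer fails its burden.
So the policyholder prevails on this issue.
— Issue II —
Stage II.1 — burden on policyholder; standard: a preponderance (weight exceeds 52).
    (f): 79 − 25 = 54 > 52 [met]
    (g): 58 > 52 [met]
  The policyholder carries Stage II.1; the insurer now bears the burden.
Stage II.2 — burden on insurer; standard: a prima facie showing (weight is at least 19).
    (h): 57 − 37 = 20 ≥ 19 [met]
    (i): 21 ≥ 19 [met]
  All elements met. The burden passes to the policyholder.
Stage II.3 — burden on policyholder; standard: a clear and cogent showing (weight exceeds 73).
    (j): 70 ≤ 73 [not met]
  Stage II.3 not carried; the policyholder fails its burden.
The insurer prevails on this issue.
— Issue III —
Stage III.1 — burden on policyholder; standard: a more-likely-than-not showing (weight is at least 50).
    (k): 52 ≥ 50 [met]
    (l): 50 ≥ 50 [met]
  Stage III.1 carried; the burden remains with the policyholder.
Stage III.2 — burden on policyholder; standard: a more-likely-than-not showing (weight is at least 50).
    (m): 84 − 30 = 54 ≥ 50 [met]
  Stage III.2 is satisfied; the policyholder continues to bear the burden.
Stage III.3 — burden on policyholder; standard: a more-likely-than-not showing (weight is at least 50).
    (n): 93 − 44 = 49 < 50 [not met]
  The policyholder does not carry Stage III.3.
The insurer prevails on this issue.
Per-issue: Issue I → policyholder; Issue II → insurer; Issue III → insurer. The policyholder must prevail on at least one issue; overall, the policyholder prevails.

policyholder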